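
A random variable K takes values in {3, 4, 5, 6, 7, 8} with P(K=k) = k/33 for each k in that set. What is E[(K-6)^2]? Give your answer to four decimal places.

2.6364

E[(K-6)^2] = Σ (k-6)^2·P(K=k)
 = 9·1/11 + 4·4/33 + 1·5/33 + 0·2/11 + 1·7/33 + 4·8/33
 = 9/11 + 16/33 + 5/33 + 0 + 7/33 + 32/33
 = 29/11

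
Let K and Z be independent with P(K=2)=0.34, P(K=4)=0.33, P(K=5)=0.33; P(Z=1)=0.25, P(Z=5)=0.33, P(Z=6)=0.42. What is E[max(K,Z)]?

E[max(K,Z)] = Σ_k Σ_z max(k,z) · P(K=k)P(Z=z)
 = 2·0.085 + 5·0.1122 + 6·0.1428 + 4·0.0825 + 5·0.1089 + 6·0.1386 + 5·0.0825 + 5·0.1089 + 6·0.1386
 = 0.17 + 0.561 + 0.8568 + 0.33 + 0.5445 + 0.8316 + 0.4125 + 0.5445 + 0.8316
 = 5.0825

5.0825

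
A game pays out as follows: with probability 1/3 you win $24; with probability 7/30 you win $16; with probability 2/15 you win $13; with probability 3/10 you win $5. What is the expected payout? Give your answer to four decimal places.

14.9667

E[payout] = 24·1/3 + 16·7/30 + 13·2/15 + 5·3/10
 = 8 + 56/15 + 26/15 + 3/2
 = 449/30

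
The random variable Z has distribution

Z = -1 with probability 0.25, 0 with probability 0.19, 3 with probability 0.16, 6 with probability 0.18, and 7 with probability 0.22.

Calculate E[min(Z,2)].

0.87

E[min(Z,2)] = Σ min(z,2)·P(Z=z)
 = (-1)·0.25 + 0·0.19 + 2·0.16 + 2·0.18 + 2·0.22
 = (-0.25) + 0 + 0.32 + 0.36 + 0.44
 = 0.87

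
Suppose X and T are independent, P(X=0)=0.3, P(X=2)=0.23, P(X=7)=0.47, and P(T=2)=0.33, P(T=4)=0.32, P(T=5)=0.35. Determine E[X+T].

7.44

E[X+T] = Σ_x Σ_t (x+t) · P(X=x)P(T=t)
 = 2·0.099 + 4·0.096 + 5·0.105 + 4·0.0759 + 6·0.0736 + 7·0.0805 + 9·0.1551 + 11·0.1504 + 12·0.1645
 = 0.198 + 0.384 + 0.525 + 0.3036 + 0.4416 + 0.5635 + 1.3959 + 1.6544 + 1.974
 = 7.44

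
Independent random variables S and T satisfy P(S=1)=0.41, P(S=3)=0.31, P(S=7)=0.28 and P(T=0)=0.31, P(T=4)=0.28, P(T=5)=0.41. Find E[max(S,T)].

E[max(S,T)] = Σ_s Σ_t max(s,t) · P(S=s)P(T=t)
 = 1·0.1271 + 4·0.1148 + 5·0.1681 + 3·0.0961 + 4·0.0868 + 5·0.1271 + 7·0.0868 + 7·0.0784 + 7·0.1148
 = 0.1271 + 0.4592 + 0.8405 + 0.2883 + 0.3472 + 0.6355 + 0.6076 + 0.5488 + 0.8036
 = 4.6578

4.6578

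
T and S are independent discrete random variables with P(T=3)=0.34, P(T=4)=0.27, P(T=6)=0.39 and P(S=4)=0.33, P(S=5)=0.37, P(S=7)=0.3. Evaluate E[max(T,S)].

5.6717

E[max(T,S)] = Σ_t Σ_s max(t,s) · P(T=t)P(S=s)
 = 4·0.1122 + 5·0.1258 + 7·0.102 + 4·0.0891 + 5·0.0999 + 7·0.081 + 6·0.1287 + 6·0.1443 + 7·0.117
 = 0.4488 + 0.629 + 0.714 + 0.3564 + 0.4995 + 0.567 + 0.7722 + 0.8658 + 0.819
 = 5.6717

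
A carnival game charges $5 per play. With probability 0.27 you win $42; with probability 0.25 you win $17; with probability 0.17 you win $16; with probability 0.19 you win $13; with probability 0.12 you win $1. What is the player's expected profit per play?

E[payout] = 42·0.27 + 17·0.25 + 16·0.17 + 13·0.19 + 1·0.12
 = 11.34 + 4.25 + 2.72 + 2.47 + 0.12
 = 20.9
Net = 20.9 - 5 = 15.9

15.9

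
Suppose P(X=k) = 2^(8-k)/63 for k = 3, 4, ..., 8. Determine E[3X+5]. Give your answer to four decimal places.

E[3X+5] = Σ (3x+5)·P(X=x)
 = 14·32/63 + 17·16/63 + 20·8/63 + 23·4/63 + 26·2/63 + 29·1/63
 = 64/9 + 272/63 + 160/63 + 92/63 + 52/63 + 29/63
 = 117/7

16.7143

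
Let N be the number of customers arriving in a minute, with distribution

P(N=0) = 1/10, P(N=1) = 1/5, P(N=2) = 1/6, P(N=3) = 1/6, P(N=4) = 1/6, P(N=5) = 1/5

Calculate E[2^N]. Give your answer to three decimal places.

11.567

E[2^N] = Σ 2^n·P(N=n)
 = 1·1/10 + 2·1/5 + 4·1/6 + 8·1/6 + 16·1/6 + 32·1/5
 = 1/10 + 2/5 + 2/3 + 4/3 + 8/3 + 32/5
 = 347/30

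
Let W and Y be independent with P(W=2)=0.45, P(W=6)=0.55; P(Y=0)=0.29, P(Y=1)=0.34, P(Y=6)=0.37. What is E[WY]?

E[WY] = Σ_w Σ_y wy · P(W=w)P(Y=y)
 = 0·0.1305 + 2·0.153 + 12·0.1665 + 0·0.1595 + 6·0.187 + 36·0.2035
 = 0 + 0.306 + 1.998 + 0 + 1.122 + 7.326
 = 10.752

10.752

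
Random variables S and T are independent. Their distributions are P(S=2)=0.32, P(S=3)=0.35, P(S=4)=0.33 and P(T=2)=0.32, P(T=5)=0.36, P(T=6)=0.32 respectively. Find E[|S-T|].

E[|S-T|] = Σ_s Σ_t |s-t| · P(S=s)P(T=t)
 = 0·0.1024 + 3·0.1152 + 4·0.1024 + 1·0.112 + 2·0.126 + 3·0.112 + 2·0.1056 + 1·0.1188 + 2·0.1056
 = 0 + 0.3456 + 0.4096 + 0.112 + 0.252 + 0.336 + 0.2112 + 0.1188 + 0.2112
 = 1.9964

1.9964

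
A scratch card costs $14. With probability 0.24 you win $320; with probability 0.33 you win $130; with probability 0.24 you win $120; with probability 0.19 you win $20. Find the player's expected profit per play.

138.3

E[payout] = 320·0.24 + 130·0.33 + 120·0.24 + 20·0.19
 = 76.8 + 42.9 + 28.8 + 3.8
 = 152.3
Net = 152.3 - 14 = 138.3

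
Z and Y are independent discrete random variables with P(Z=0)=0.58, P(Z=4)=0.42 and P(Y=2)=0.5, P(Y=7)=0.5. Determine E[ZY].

E[ZY] = Σ_z Σ_y zy · P(Z=z)P(Y=y)
 = 0·0.29 + 0·0.29 + 8·0.21 + 28·0.21
 = 0 + 0 + 1.68 + 5.88
 = 7.56

7.56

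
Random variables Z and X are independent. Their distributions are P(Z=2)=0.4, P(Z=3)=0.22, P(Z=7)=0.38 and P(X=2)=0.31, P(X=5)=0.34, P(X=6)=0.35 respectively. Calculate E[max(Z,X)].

5.4686

E[max(Z,X)] = Σ_z Σ_x max(z,x) · P(Z=z)P(X=x)
 = 2·0.124 + 5·0.136 + 6·0.14 + 3·0.0682 + 5·0.0748 + 6·0.077 + 7·0.1178 + 7·0.1292 + 7·0.133
 = 0.248 + 0.68 + 0.84 + 0.2046 + 0.374 + 0.462 + 0.8246 + 0.9044 + 0.931
 = 5.4686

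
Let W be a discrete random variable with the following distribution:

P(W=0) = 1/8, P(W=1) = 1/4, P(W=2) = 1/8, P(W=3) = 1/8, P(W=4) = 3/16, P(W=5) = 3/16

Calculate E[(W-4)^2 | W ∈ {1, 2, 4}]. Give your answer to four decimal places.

4.8889

P(W ∈ {1, 2, 4}) = 1/4 + 1/8 + 3/16 = 9/16.
E[(W-4)^2 | W ∈ {1, 2, 4}] = [9·1/4 + 4·1/8 + 0·3/16] / (9/16)
 = 11/4 / (9/16)
 = 44/9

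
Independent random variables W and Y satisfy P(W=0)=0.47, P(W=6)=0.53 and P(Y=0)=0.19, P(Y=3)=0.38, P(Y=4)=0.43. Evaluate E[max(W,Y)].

E[max(W,Y)] = Σ_w Σ_y max(w,y) · P(W=w)P(Y=y)
 = 0·0.0893 + 3·0.1786 + 4·0.2021 + 6·0.1007 + 6·0.2014 + 6·0.2279
 = 0 + 0.5358 + 0.8084 + 0.6042 + 1.2084 + 1.3674
 = 4.5242

4.5242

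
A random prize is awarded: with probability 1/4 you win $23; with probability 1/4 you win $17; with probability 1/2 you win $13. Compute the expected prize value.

16.5

E[payout] = 23·1/4 + 17·1/4 + 13·1/2
 = 23/4 + 17/4 + 13/2
 = 33/2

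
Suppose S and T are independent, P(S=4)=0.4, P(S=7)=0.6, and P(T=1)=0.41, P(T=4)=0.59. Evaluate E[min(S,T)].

E[min(S,T)] = Σ_s Σ_t min(s,t) · P(S=s)P(T=t)
 = 1·0.164 + 4·0.236 + 1·0.246 + 4·0.354
 = 0.164 + 0.944 + 0.246 + 1.416
 = 2.77

2.77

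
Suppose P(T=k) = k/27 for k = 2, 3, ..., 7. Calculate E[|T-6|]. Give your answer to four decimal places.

1.3704

E[|T-6|] = Σ |t-6|·P(T=t)
 = 4·2/27 + 3·1/9 + 2·4/27 + 1·5/27 + 0·2/9 + 1·7/27
 = 8/27 + 1/3 + 8/27 + 5/27 + 0 + 7/27
 = 37/27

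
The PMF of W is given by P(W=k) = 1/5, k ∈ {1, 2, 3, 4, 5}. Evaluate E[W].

3

E[W] = Σ w·P(W=w)
 = 1·1/5 + 2·1/5 + 3·1/5 + 4·1/5 + 5·1/5
 = 1/5 + 2/5 + 3/5 + 4/5 + 1
 = 3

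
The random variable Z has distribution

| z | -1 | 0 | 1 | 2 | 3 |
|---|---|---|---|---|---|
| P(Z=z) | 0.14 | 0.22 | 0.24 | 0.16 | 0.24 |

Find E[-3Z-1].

E[-3Z-1] = Σ (-3z-1)·P(Z=z)
 = 2·0.14 + (-1)·0.22 + (-4)·0.24 + (-7)·0.16 + (-10)·0.24
 = 0.28 + (-0.22) + (-0.96) + (-1.12) + (-2.4)
 = -4.42

-4.42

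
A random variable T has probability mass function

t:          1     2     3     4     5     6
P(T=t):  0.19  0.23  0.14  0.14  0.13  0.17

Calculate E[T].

3.3

E[T] = Σ t·P(T=t)
 = 1·0.19 + 2·0.23 + 3·0.14 + 4·0.14 + 5·0.13 + 6·0.17
 = 0.19 + 0.46 + 0.42 + 0.56 + 0.65 + 1.02
 = 3.3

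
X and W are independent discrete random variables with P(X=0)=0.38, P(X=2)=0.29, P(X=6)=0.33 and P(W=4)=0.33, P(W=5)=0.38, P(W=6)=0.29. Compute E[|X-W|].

3.0864

E[|X-W|] = Σ_x Σ_w |x-w| · P(X=x)P(W=w)
 = 4·0.1254 + 5·0.1444 + 6·0.1102 + 2·0.0957 + 3·0.1102 + 4·0.0841 + 2·0.1089 + 1·0.1254 + 0·0.0957
 = 0.5016 + 0.722 + 0.6612 + 0.1914 + 0.3306 + 0.3364 + 0.2178 + 0.1254 + 0
 = 3.0864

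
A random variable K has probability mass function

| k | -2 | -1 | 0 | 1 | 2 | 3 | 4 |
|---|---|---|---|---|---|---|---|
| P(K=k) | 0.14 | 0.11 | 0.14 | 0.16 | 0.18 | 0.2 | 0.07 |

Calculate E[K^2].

4.47

E[K^2] = Σ k^2·P(K=k)
 = 4·0.14 + 1·0.11 + 0·0.14 + 1·0.16 + 4·0.18 + 9·0.2 + 16·0.07
 = 0.56 + 0.11 + 0 + 0.16 + 0.72 + 1.8 + 1.12
 = 4.47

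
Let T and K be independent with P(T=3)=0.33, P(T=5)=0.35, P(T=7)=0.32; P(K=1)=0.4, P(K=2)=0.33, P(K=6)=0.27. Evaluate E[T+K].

7.66

E[T+K] = Σ_t Σ_k (t+k) · P(T=t)P(K=k)
 = 4·0.132 + 5·0.1089 + 9·0.0891 + 6·0.14 + 7·0.1155 + 11·0.0945 + 8·0.128 + 9·0.1056 + 13·0.0864
 = 0.528 + 0.5445 + 0.8019 + 0.84 + 0.8085 + 1.0395 + 1.024 + 0.9504 + 1.1232
 = 7.66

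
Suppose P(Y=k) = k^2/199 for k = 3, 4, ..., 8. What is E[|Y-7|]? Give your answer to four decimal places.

E[|Y-7|] = Σ |y-7|·P(Y=y)
 = 4·9/199 + 3·16/199 + 2·25/199 + 1·36/199 + 0·49/199 + 1·64/199
 = 36/199 + 48/199 + 50/199 + 36/199 + 0 + 64/199
 = 234/199

1.1759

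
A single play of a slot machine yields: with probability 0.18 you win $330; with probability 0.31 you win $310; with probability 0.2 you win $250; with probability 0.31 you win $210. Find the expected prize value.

E[payout] = 330·0.18 + 310·0.31 + 250·0.2 + 210·0.31
 = 59.4 + 96.1 + 50 + 65.1
 = 270.6

270.6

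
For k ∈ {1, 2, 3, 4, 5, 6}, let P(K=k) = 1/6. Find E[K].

E[K] = Σ k·P(K=k)
 = 1·1/6 + 2·1/6 + 3·1/6 + 4·1/6 + 5·1/6 + 6·1/6
 = 1/6 + 1/3 + 1/2 + 2/3 + 5/6 + 1
 = 7/2

3.5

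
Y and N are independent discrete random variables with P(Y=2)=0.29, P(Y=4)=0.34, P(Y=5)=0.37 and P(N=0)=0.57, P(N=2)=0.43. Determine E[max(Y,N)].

E[max(Y,N)] = Σ_y Σ_n max(y,n) · P(Y=y)P(N=n)
 = 2·0.1653 + 2·0.1247 + 4·0.1938 + 4·0.1462 + 5·0.2109 + 5·0.1591
 = 0.3306 + 0.2494 + 0.7752 + 0.5848 + 1.0545 + 0.7955
 = 3.79

3.79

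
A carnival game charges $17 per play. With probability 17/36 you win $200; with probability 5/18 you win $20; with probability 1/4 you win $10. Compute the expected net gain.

E[payout] = 200·17/36 + 20·5/18 + 10·1/4
 = 850/9 + 50/9 + 5/2
 = 205/2
Net = 205/2 - 17 = 171/2

85.5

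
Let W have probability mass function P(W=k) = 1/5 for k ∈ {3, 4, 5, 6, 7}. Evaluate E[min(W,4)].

E[min(W,4)] = Σ min(w,4)·P(W=w)
 = 3·1/5 + 4·1/5 + 4·1/5 + 4·1/5 + 4·1/5
 = 3/5 + 4/5 + 4/5 + 4/5 + 4/5
 = 19/5

3.8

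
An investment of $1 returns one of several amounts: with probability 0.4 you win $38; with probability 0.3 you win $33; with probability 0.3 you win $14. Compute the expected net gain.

28.3

E[payout] = 38·0.4 + 33·0.3 + 14·0.3
 = 15.2 + 9.9 + 4.2
 = 29.3
Net = 29.3 - 1 = 28.3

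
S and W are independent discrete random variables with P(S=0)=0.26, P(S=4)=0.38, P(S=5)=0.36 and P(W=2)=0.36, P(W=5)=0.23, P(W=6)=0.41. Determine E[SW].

E[SW] = Σ_s Σ_w sw · P(S=s)P(W=w)
 = 0·0.0936 + 0·0.0598 + 0·0.1066 + 8·0.1368 + 20·0.0874 + 24·0.1558 + 10·0.1296 + 25·0.0828 + 30·0.1476
 = 0 + 0 + 0 + 1.0944 + 1.748 + 3.7392 + 1.296 + 2.07 + 4.428
 = 14.3756

14.3756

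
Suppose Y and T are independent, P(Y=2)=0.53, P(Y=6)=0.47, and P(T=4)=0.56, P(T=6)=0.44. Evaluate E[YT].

18.9344

E[YT] = Σ_y Σ_t yt · P(Y=y)P(T=t)
 = 8·0.2968 + 12·0.2332 + 24·0.2632 + 36·0.2068
 = 2.3744 + 2.7984 + 6.3168 + 7.4448
 = 18.9344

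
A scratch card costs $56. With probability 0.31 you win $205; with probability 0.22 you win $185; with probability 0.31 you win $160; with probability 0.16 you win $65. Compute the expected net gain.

E[payout] = 205·0.31 + 185·0.22 + 160·0.31 + 65·0.16
 = 63.55 + 40.7 + 49.6 + 10.4
 = 164.25
Net = 164.25 - 56 = 108.25

108.25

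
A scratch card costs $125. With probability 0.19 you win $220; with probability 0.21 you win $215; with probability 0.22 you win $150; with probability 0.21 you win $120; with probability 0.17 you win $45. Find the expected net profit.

27.8

E[payout] = 220·0.19 + 215·0.21 + 150·0.22 + 120·0.21 + 45·0.17
 = 41.8 + 45.15 + 33 + 25.2 + 7.65
 = 152.8
Net = 152.8 - 125 = 27.8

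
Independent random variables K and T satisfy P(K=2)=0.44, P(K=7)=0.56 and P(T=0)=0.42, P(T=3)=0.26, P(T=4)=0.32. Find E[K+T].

E[K+T] = Σ_k Σ_t (k+t) · P(K=k)P(T=t)
 = 2·0.1848 + 5·0.1144 + 6·0.1408 + 7·0.2352 + 10·0.1456 + 11·0.1792
 = 0.3696 + 0.572 + 0.8448 + 1.6464 + 1.456 + 1.9712
 = 6.86

6.86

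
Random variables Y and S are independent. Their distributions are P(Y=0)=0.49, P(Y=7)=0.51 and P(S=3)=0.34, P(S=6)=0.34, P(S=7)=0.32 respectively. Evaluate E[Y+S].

8.87

E[Y+S] = Σ_y Σ_s (y+s) · P(Y=y)P(S=s)
 = 3·0.1666 + 6·0.1666 + 7·0.1568 + 10·0.1734 + 13·0.1734 + 14·0.1632
 = 0.4998 + 0.9996 + 1.0976 + 1.734 + 2.2542 + 2.2848
 = 8.87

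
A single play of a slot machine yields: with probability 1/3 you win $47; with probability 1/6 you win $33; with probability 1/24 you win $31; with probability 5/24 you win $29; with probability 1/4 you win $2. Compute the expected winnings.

29

E[payout] = 47·1/3 + 33·1/6 + 31·1/24 + 29·5/24 + 2·1/4
 = 47/3 + 11/2 + 31/24 + 145/24 + 1/2
 = 29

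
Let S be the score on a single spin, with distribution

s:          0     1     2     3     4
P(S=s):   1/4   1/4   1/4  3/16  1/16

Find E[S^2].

3.9375

E[S^2] = Σ s^2·P(S=s)
 = 0·1/4 + 1·1/4 + 4·1/4 + 9·3/16 + 16·1/16
 = 0 + 1/4 + 1 + 27/16 + 1
 = 63/16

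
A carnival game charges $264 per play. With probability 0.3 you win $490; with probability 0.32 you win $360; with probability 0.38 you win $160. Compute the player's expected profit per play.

59

E[payout] = 490·0.3 + 360·0.32 + 160·0.38
 = 147 + 115.2 + 60.8
 = 323
Net = 323 - 264 = 59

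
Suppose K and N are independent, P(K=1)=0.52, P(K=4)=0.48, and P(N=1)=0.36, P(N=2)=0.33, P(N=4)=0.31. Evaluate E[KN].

E[KN] = Σ_k Σ_n kn · P(K=k)P(N=n)
 = 1·0.1872 + 2·0.1716 + 4·0.1612 + 4·0.1728 + 8·0.1584 + 16·0.1488
 = 0.1872 + 0.3432 + 0.6448 + 0.6912 + 1.2672 + 2.3808
 = 5.5144

5.5144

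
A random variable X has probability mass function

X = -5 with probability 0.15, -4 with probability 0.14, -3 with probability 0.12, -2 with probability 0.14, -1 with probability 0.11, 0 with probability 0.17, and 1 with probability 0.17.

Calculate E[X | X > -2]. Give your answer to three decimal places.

0.133

P(X > -2) = 0.11 + 0.17 + 0.17 = 0.45.
E[X | X > -2] = [(-1)·0.11 + 0·0.17 + 1·0.17] / 0.45
 = 0.06 / 0.45
 = 2/15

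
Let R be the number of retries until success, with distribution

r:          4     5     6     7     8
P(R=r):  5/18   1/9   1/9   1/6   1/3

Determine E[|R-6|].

E[|R-6|] = Σ |r-6|·P(R=r)
 = 2·5/18 + 1·1/9 + 0·1/9 + 1·1/6 + 2·1/3
 = 5/9 + 1/9 + 0 + 1/6 + 2/3
 = 3/2

1.5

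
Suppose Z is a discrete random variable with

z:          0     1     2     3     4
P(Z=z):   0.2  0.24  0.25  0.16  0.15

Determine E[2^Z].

5.36

E[2^Z] = Σ 2^z·P(Z=z)
 = 1·0.2 + 2·0.24 + 4·0.25 + 8·0.16 + 16·0.15
 = 0.2 + 0.48 + 1 + 1.28 + 2.4
 = 5.36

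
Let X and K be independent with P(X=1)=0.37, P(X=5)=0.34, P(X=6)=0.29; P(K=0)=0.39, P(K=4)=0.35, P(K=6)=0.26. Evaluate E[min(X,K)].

2.0021

E[min(X,K)] = Σ_x Σ_k min(x,k) · P(X=x)P(K=k)
 = 0·0.1443 + 1·0.1295 + 1·0.0962 + 0·0.1326 + 4·0.119 + 5·0.0884 + 0·0.1131 + 4·0.1015 + 6·0.0754
 = 0 + 0.1295 + 0.0962 + 0 + 0.476 + 0.442 + 0 + 0.406 + 0.4524
 = 2.0021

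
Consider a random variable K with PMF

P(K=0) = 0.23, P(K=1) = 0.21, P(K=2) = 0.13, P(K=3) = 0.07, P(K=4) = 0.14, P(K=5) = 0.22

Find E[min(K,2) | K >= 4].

2

P(K >= 4) = 0.14 + 0.22 = 0.36.
E[min(K,2) | K >= 4] = [2·0.14 + 2·0.22] / 0.36
 = 0.72 / 0.36
 = 2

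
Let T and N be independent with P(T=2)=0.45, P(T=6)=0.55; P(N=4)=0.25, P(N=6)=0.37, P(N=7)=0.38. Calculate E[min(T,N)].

3.925

E[min(T,N)] = Σ_t Σ_n min(t,n) · P(T=t)P(N=n)
 = 2·0.1125 + 2·0.1665 + 2·0.171 + 4·0.1375 + 6·0.2035 + 6·0.209
 = 0.225 + 0.333 + 0.342 + 0.55 + 1.221 + 1.254
 = 3.925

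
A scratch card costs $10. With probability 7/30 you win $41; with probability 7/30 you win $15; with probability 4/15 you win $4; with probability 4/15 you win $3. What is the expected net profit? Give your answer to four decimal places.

4.9333

E[payout] = 41·7/30 + 15·7/30 + 4·4/15 + 3·4/15
 = 287/30 + 7/2 + 16/15 + 4/5
 = 224/15
Net = 224/15 - 10 = 74/15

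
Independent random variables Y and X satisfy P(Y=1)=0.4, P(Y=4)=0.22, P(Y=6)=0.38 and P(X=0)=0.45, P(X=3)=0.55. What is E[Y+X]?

E[Y+X] = Σ_y Σ_x (y+x) · P(Y=y)P(X=x)
 = 1·0.18 + 4·0.22 + 4·0.099 + 7·0.121 + 6·0.171 + 9·0.209
 = 0.18 + 0.88 + 0.396 + 0.847 + 1.026 + 1.881
 = 5.21

5.21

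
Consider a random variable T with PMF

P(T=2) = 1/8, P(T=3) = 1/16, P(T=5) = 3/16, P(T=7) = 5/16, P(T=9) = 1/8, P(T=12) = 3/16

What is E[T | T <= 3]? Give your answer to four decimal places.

2.3333

P(T <= 3) = 1/8 + 1/16 = 3/16.
E[T | T <= 3] = [2·1/8 + 3·1/16] / (3/16)
 = 7/16 / (3/16)
 = 7/3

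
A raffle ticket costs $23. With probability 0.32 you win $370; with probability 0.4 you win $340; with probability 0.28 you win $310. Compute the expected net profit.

E[payout] = 370·0.32 + 340·0.4 + 310·0.28
 = 118.4 + 136 + 86.8
 = 341.2
Net = 341.2 - 23 = 318.2

318.2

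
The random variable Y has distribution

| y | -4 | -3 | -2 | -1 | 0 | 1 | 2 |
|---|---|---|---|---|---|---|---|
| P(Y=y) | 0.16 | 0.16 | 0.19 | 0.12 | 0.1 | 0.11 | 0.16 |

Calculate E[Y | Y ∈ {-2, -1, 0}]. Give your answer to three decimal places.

P(Y ∈ {-2, -1, 0}) = 0.19 + 0.12 + 0.1 = 0.41.
E[Y | Y ∈ {-2, -1, 0}] = [(-2)·0.19 + (-1)·0.12 + 0·0.1] / 0.41
 = -0.5 / 0.41
 = -50/41

-1.220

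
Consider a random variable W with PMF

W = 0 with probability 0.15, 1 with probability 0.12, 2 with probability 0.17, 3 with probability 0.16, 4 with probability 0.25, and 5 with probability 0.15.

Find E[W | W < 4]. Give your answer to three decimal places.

P(W < 4) = 0.15 + 0.12 + 0.17 + 0.16 = 0.6.
E[W | W < 4] = [0·0.15 + 1·0.12 + 2·0.17 + 3·0.16] / 0.6
 = 0.94 / 0.6
 = 47/30

1.567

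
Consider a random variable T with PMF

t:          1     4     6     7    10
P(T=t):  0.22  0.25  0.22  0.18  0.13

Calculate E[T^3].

255.48

E[T^3] = Σ t^3·P(T=t)
 = 1·0.22 + 64·0.25 + 216·0.22 + 343·0.18 + 1000·0.13
 = 0.22 + 16 + 47.52 + 61.74 + 130
 = 255.48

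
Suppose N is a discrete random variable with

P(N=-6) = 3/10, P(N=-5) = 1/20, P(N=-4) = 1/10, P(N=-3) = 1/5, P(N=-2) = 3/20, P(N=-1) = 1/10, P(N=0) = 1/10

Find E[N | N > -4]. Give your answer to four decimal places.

P(N > -4) = 1/5 + 3/20 + 1/10 + 1/10 = 11/20.
E[N | N > -4] = [(-3)·1/5 + (-2)·3/20 + (-1)·1/10 + 0·1/10] / (11/20)
 = -1 / (11/20)
 = -20/11

-1.8182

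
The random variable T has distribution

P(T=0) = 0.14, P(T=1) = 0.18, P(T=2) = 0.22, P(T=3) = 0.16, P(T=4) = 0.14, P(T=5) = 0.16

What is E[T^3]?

E[T^3] = Σ t^3·P(T=t)
 = 0·0.14 + 1·0.18 + 8·0.22 + 27·0.16 + 64·0.14 + 125·0.16
 = 0 + 0.18 + 1.76 + 4.32 + 8.96 + 20
 = 35.22

35.22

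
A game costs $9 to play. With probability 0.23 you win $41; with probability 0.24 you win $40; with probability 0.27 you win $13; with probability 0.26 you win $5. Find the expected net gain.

14.84

E[payout] = 41·0.23 + 40·0.24 + 13·0.27 + 5·0.26
 = 9.43 + 9.6 + 3.51 + 1.3
 = 23.84
Net = 23.84 - 9 = 14.84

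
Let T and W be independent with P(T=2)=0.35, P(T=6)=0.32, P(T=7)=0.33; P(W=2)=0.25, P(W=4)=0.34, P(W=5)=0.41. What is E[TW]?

19.2763

E[TW] = Σ_t Σ_w tw · P(T=t)P(W=w)
 = 4·0.0875 + 8·0.119 + 10·0.1435 + 12·0.08 + 24·0.1088 + 30·0.1312 + 14·0.0825 + 28·0.1122 + 35·0.1353
 = 0.35 + 0.952 + 1.435 + 0.96 + 2.6112 + 3.936 + 1.155 + 3.1416 + 4.7355
 = 19.2763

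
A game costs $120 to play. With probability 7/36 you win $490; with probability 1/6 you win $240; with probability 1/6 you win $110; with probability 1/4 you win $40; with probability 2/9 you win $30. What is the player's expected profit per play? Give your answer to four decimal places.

50.2778

E[payout] = 490·7/36 + 240·1/6 + 110·1/6 + 40·1/4 + 30·2/9
 = 1715/18 + 40 + 55/3 + 10 + 20/3
 = 3065/18
Net = 3065/18 - 120 = 905/18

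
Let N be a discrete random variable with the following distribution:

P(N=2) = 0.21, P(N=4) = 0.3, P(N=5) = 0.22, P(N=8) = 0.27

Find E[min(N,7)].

4.61

E[min(N,7)] = Σ min(n,7)·P(N=n)
 = 2·0.21 + 4·0.3 + 5·0.22 + 7·0.27
 = 0.42 + 1.2 + 1.1 + 1.89
 = 4.61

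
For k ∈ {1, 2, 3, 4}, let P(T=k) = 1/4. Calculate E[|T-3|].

1

E[|T-3|] = Σ |t-3|·P(T=t)
 = 2·1/4 + 1·1/4 + 0·1/4 + 1·1/4
 = 1/2 + 1/4 + 0 + 1/4
 = 1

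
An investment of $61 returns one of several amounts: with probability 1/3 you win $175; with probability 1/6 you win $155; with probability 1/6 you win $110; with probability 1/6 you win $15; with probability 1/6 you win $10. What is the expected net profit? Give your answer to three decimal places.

45.667

E[payout] = 175·1/3 + 155·1/6 + 110·1/6 + 15·1/6 + 10·1/6
 = 175/3 + 155/6 + 55/3 + 5/2 + 5/3
 = 320/3
Net = 320/3 - 61 = 137/3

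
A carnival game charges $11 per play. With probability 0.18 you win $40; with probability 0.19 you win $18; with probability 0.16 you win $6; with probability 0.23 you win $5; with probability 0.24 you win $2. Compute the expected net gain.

2.21

E[payout] = 40·0.18 + 18·0.19 + 6·0.16 + 5·0.23 + 2·0.24
 = 7.2 + 3.42 + 0.96 + 1.15 + 0.48
 = 13.21
Net = 13.21 - 11 = 2.21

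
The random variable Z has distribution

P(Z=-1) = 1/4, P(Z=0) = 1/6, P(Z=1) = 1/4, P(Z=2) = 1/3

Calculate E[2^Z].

2.125

E[2^Z] = Σ 2^z·P(Z=z)
 = 1/2·1/4 + 1·1/6 + 2·1/4 + 4·1/3
 = 1/8 + 1/6 + 1/2 + 4/3
 = 17/8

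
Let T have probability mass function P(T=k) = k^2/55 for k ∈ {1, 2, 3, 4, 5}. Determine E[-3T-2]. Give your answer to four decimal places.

-14.2727

E[-3T-2] = Σ (-3t-2)·P(T=t)
 = (-5)·1/55 + (-8)·4/55 + (-11)·9/55 + (-14)·16/55 + (-17)·5/11
 = (-1/11) + (-32/55) + (-9/5) + (-224/55) + (-85/11)
 = -157/11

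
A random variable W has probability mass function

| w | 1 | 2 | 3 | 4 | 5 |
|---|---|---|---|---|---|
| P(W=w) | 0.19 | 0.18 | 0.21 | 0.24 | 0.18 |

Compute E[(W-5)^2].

5.74

E[(W-5)^2] = Σ (w-5)^2·P(W=w)
 = 16·0.19 + 9·0.18 + 4·0.21 + 1·0.24 + 0·0.18
 = 3.04 + 1.62 + 0.84 + 0.24 + 0
 = 5.74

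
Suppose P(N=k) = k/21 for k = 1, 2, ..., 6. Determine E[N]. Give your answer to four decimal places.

E[N] = Σ n·P(N=n)
 = 1·1/21 + 2·2/21 + 3·1/7 + 4·4/21 + 5·5/21 + 6·2/7
 = 1/21 + 4/21 + 3/7 + 16/21 + 25/21 + 12/7
 = 13/3

4.3333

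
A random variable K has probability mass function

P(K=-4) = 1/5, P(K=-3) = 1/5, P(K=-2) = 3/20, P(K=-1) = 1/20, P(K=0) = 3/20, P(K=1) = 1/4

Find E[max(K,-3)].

-1.3

E[max(K,-3)] = Σ max(k,-3)·P(K=k)
 = (-3)·1/5 + (-3)·1/5 + (-2)·3/20 + (-1)·1/20 + 0·3/20 + 1·1/4
 = (-3/5) + (-3/5) + (-3/10) + (-1/20) + 0 + 1/4
 = -13/10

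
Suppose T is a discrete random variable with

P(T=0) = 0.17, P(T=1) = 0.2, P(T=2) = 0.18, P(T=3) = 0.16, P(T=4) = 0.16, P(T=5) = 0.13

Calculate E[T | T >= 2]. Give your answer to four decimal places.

P(T >= 2) = 0.18 + 0.16 + 0.16 + 0.13 = 0.63.
E[T | T >= 2] = [2·0.18 + 3·0.16 + 4·0.16 + 5·0.13] / 0.63
 = 2.13 / 0.63
 = 71/21

3.3810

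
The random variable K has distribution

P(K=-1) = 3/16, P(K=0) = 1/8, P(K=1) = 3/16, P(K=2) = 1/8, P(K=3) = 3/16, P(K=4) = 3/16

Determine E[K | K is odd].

P(K is odd) = 3/16 + 3/16 + 3/16 = 9/16.
E[K | K is odd] = [(-1)·3/16 + 1·3/16 + 3·3/16] / (9/16)
 = 9/16 / (9/16)
 = 1

1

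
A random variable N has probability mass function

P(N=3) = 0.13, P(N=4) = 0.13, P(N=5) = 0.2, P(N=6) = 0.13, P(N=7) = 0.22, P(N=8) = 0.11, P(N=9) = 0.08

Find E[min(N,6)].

5.15

E[min(N,6)] = Σ min(n,6)·P(N=n)
 = 3·0.13 + 4·0.13 + 5·0.2 + 6·0.13 + 6·0.22 + 6·0.11 + 6·0.08
 = 0.39 + 0.52 + 1 + 0.78 + 1.32 + 0.66 + 0.48
 = 5.15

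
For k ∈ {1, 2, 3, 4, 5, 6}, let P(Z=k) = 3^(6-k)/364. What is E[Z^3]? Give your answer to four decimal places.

7.6566

E[Z^3] = Σ z^3·P(Z=z)
 = 1·243/364 + 8·81/364 + 27·27/364 + 64·9/364 + 125·3/364 + 216·1/364
 = 243/364 + 162/91 + 729/364 + 144/91 + 375/364 + 54/91
 = 2787/364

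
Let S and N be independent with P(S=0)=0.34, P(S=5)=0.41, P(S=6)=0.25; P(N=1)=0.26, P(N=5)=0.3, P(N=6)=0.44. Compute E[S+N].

7.95

E[S+N] = Σ_s Σ_n (s+n) · P(S=s)P(N=n)
 = 1·0.0884 + 5·0.102 + 6·0.1496 + 6·0.1066 + 10·0.123 + 11·0.1804 + 7·0.065 + 11·0.075 + 12·0.11
 = 0.0884 + 0.51 + 0.8976 + 0.6396 + 1.23 + 1.9844 + 0.455 + 0.825 + 1.32
 = 7.95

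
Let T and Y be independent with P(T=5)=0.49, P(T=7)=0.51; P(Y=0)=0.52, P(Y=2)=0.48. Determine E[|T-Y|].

5.06

E[|T-Y|] = Σ_t Σ_y |t-y| · P(T=t)P(Y=y)
 = 5·0.2548 + 3·0.2352 + 7·0.2652 + 5·0.2448
 = 1.274 + 0.7056 + 1.8564 + 1.224
 = 5.06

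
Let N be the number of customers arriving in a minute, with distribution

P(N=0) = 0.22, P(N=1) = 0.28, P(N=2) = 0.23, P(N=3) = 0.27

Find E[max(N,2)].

2.27

E[max(N,2)] = Σ max(n,2)·P(N=n)
 = 2·0.22 + 2·0.28 + 2·0.23 + 3·0.27
 = 0.44 + 0.56 + 0.46 + 0.81
 = 2.27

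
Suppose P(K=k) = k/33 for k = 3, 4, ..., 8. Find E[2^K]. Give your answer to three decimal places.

108.364

E[2^K] = Σ 2^k·P(K=k)
 = 8·1/11 + 16·4/33 + 32·5/33 + 64·2/11 + 128·7/33 + 256·8/33
 = 8/11 + 64/33 + 160/33 + 128/11 + 896/33 + 2048/33
 = 1192/11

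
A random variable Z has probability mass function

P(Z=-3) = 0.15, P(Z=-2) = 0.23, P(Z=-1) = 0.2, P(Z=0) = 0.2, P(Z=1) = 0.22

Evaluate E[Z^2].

2.69

E[Z^2] = Σ z^2·P(Z=z)
 = 9·0.15 + 4·0.23 + 1·0.2 + 0·0.2 + 1·0.22
 = 1.35 + 0.92 + 0.2 + 0 + 0.22
 = 2.69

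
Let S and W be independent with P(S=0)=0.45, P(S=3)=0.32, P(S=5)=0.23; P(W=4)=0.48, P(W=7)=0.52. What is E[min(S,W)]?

1.9996

E[min(S,W)] = Σ_s Σ_w min(s,w) · P(S=s)P(W=w)
 = 0·0.216 + 0·0.234 + 3·0.1536 + 3·0.1664 + 4·0.1104 + 5·0.1196
 = 0 + 0 + 0.4608 + 0.4992 + 0.4416 + 0.598
 = 1.9996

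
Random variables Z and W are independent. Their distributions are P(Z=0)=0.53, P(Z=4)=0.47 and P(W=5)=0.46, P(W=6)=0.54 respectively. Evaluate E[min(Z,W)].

E[min(Z,W)] = Σ_z Σ_w min(z,w) · P(Z=z)P(W=w)
 = 0·0.2438 + 0·0.2862 + 4·0.2162 + 4·0.2538
 = 0 + 0 + 0.8648 + 1.0152
 = 1.88

1.88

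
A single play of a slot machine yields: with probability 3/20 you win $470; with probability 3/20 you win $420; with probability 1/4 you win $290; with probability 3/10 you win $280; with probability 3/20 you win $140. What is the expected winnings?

311

E[payout] = 470·3/20 + 420·3/20 + 290·1/4 + 280·3/10 + 140·3/20
 = 141/2 + 63 + 145/2 + 84 + 21
 = 311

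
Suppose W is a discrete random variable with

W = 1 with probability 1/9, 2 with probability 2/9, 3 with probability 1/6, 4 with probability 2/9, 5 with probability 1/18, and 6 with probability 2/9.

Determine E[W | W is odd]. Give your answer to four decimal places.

P(W is odd) = 1/9 + 1/6 + 1/18 = 1/3.
E[W | W is odd] = [1·1/9 + 3·1/6 + 5·1/18] / (1/3)
 = 8/9 / (1/3)
 = 8/3

2.6667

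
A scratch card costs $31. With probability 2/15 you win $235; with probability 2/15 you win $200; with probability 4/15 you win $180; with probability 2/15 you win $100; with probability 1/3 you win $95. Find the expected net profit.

120

E[payout] = 235·2/15 + 200·2/15 + 180·4/15 + 100·2/15 + 95·1/3
 = 94/3 + 80/3 + 48 + 40/3 + 95/3
 = 151
Net = 151 - 31 = 120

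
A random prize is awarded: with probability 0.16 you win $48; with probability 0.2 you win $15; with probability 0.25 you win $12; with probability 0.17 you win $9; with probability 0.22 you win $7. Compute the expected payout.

E[payout] = 48·0.16 + 15·0.2 + 12·0.25 + 9·0.17 + 7·0.22
 = 7.68 + 3 + 3 + 1.53 + 1.54
 = 16.75

16.75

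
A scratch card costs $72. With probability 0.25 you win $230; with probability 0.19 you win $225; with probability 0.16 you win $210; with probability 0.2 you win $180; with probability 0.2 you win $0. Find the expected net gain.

97.85

E[payout] = 230·0.25 + 225·0.19 + 210·0.16 + 180·0.2 + 0·0.2
 = 57.5 + 42.75 + 33.6 + 36 + 0
 = 169.85
Net = 169.85 - 72 = 97.85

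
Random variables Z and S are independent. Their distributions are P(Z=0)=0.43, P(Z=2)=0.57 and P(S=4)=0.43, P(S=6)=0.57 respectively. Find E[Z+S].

6.28

E[Z+S] = Σ_z Σ_s (z+s) · P(Z=z)P(S=s)
 = 4·0.1849 + 6·0.2451 + 6·0.2451 + 8·0.3249
 = 0.7396 + 1.4706 + 1.4706 + 2.5992
 = 6.28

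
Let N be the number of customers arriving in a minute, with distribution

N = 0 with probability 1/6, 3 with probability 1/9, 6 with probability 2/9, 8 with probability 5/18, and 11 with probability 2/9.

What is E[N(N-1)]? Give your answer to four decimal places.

E[N(N-1)] = Σ n(n-1)·P(N=n)
 = 0·1/6 + 6·1/9 + 30·2/9 + 56·5/18 + 110·2/9
 = 0 + 2/3 + 20/3 + 140/9 + 220/9
 = 142/3

47.3333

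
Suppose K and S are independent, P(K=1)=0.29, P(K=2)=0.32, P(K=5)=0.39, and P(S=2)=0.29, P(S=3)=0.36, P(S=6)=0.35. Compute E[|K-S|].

E[|K-S|] = Σ_k Σ_s |k-s| · P(K=k)P(S=s)
 = 1·0.0841 + 2·0.1044 + 5·0.1015 + 0·0.0928 + 1·0.1152 + 4·0.112 + 3·0.1131 + 2·0.1404 + 1·0.1365
 = 0.0841 + 0.2088 + 0.5075 + 0 + 0.1152 + 0.448 + 0.3393 + 0.2808 + 0.1365
 = 2.1202

2.1202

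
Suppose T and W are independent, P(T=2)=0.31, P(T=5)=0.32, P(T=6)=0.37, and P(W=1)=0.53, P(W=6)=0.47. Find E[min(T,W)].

E[min(T,W)] = Σ_t Σ_w min(t,w) · P(T=t)P(W=w)
 = 1·0.1643 + 2·0.1457 + 1·0.1696 + 5·0.1504 + 1·0.1961 + 6·0.1739
 = 0.1643 + 0.2914 + 0.1696 + 0.752 + 0.1961 + 1.0434
 = 2.6168

2.6168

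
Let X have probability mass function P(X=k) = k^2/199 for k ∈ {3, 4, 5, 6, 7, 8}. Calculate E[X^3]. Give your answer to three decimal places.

310.266

E[X^3] = Σ x^3·P(X=x)
 = 27·9/199 + 64·16/199 + 125·25/199 + 216·36/199 + 343·49/199 + 512·64/199
 = 243/199 + 1024/199 + 3125/199 + 7776/199 + 16807/199 + 32768/199
 = 61743/199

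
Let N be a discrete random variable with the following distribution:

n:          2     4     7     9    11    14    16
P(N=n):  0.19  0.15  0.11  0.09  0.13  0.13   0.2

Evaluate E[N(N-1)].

E[N(N-1)] = Σ n(n-1)·P(N=n)
 = 2·0.19 + 12·0.15 + 42·0.11 + 72·0.09 + 110·0.13 + 182·0.13 + 240·0.2
 = 0.38 + 1.8 + 4.62 + 6.48 + 14.3 + 23.66 + 48
 = 99.24

99.24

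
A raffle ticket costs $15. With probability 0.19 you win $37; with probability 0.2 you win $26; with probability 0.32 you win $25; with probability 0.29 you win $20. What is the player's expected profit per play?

E[payout] = 37·0.19 + 26·0.2 + 25·0.32 + 20·0.29
 = 7.03 + 5.2 + 8 + 5.8
 = 26.03
Net = 26.03 - 15 = 11.03

11.03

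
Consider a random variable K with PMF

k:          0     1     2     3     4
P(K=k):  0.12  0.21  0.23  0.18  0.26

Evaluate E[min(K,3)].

1.99

E[min(K,3)] = Σ min(k,3)·P(K=k)
 = 0·0.12 + 1·0.21 + 2·0.23 + 3·0.18 + 3·0.26
 = 0 + 0.21 + 0.46 + 0.54 + 0.78
 = 1.99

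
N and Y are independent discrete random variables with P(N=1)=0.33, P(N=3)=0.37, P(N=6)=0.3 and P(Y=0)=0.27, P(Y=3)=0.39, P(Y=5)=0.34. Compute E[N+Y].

E[N+Y] = Σ_n Σ_y (n+y) · P(N=n)P(Y=y)
 = 1·0.0891 + 4·0.1287 + 6·0.1122 + 3·0.0999 + 6·0.1443 + 8·0.1258 + 6·0.081 + 9·0.117 + 11·0.102
 = 0.0891 + 0.5148 + 0.6732 + 0.2997 + 0.8658 + 1.0064 + 0.486 + 1.053 + 1.122
 = 6.11

6.11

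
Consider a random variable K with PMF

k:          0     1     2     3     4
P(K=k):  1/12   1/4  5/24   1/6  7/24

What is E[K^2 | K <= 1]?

0.75

P(K <= 1) = 1/12 + 1/4 = 1/3.
E[K^2 | K <= 1] = [0·1/12 + 1·1/4] / (1/3)
 = 1/4 / (1/3)
 = 3/4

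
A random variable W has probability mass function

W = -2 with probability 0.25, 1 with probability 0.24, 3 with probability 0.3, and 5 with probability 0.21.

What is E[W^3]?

32.59

E[W^3] = Σ w^3·P(W=w)
 = (-8)·0.25 + 1·0.24 + 27·0.3 + 125·0.21
 = (-2) + 0.24 + 8.1 + 26.25
 = 32.59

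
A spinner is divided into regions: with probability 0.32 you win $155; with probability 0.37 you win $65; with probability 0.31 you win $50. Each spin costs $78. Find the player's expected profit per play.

11.15

E[payout] = 155·0.32 + 65·0.37 + 50·0.31
 = 49.6 + 24.05 + 15.5
 = 89.15
Net = 89.15 - 78 = 11.15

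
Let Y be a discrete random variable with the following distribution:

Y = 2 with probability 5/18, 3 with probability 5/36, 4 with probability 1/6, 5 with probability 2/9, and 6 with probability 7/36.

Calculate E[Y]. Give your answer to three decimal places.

3.917

E[Y] = Σ y·P(Y=y)
 = 2·5/18 + 3·5/36 + 4·1/6 + 5·2/9 + 6·7/36
 = 5/9 + 5/12 + 2/3 + 10/9 + 7/6
 = 47/12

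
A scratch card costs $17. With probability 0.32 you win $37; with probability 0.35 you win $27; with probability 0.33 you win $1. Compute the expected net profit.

E[payout] = 37·0.32 + 27·0.35 + 1·0.33
 = 11.84 + 9.45 + 0.33
 = 21.62
Net = 21.62 - 17 = 4.62

4.62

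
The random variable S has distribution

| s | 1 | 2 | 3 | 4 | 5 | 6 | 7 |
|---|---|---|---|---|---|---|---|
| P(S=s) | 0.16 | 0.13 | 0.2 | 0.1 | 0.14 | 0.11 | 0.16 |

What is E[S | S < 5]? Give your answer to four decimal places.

P(S < 5) = 0.16 + 0.13 + 0.2 + 0.1 = 0.59.
E[S | S < 5] = [1·0.16 + 2·0.13 + 3·0.2 + 4·0.1] / 0.59
 = 1.42 / 0.59
 = 142/59

2.4068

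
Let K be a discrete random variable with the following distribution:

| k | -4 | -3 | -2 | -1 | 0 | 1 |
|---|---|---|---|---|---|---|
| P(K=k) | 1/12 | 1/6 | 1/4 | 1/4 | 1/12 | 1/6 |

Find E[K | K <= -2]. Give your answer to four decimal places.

P(K <= -2) = 1/12 + 1/6 + 1/4 = 1/2.
E[K | K <= -2] = [(-4)·1/12 + (-3)·1/6 + (-2)·1/4] / (1/2)
 = -4/3 / (1/2)
 = -8/3

-2.6667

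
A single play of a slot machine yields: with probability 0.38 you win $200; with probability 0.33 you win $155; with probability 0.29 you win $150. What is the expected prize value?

E[payout] = 200·0.38 + 155·0.33 + 150·0.29
 = 76 + 51.15 + 43.5
 = 170.65

170.65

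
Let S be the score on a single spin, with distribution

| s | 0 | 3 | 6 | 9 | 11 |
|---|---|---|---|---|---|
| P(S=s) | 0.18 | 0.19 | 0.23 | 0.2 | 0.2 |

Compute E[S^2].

E[S^2] = Σ s^2·P(S=s)
 = 0·0.18 + 9·0.19 + 36·0.23 + 81·0.2 + 121·0.2
 = 0 + 1.71 + 8.28 + 16.2 + 24.2
 = 50.39

50.39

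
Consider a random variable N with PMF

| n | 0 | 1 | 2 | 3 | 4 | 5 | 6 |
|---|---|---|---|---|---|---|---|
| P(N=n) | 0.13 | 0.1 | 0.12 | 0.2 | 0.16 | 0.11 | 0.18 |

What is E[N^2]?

E[N^2] = Σ n^2·P(N=n)
 = 0·0.13 + 1·0.1 + 4·0.12 + 9·0.2 + 16·0.16 + 25·0.11 + 36·0.18
 = 0 + 0.1 + 0.48 + 1.8 + 2.56 + 2.75 + 6.48
 = 14.17

14.17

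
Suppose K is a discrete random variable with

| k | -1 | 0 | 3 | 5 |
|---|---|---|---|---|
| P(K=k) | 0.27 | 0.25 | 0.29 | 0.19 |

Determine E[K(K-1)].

E[K(K-1)] = Σ k(k-1)·P(K=k)
 = 2·0.27 + 0·0.25 + 6·0.29 + 20·0.19
 = 0.54 + 0 + 1.74 + 3.8
 = 6.08

6.08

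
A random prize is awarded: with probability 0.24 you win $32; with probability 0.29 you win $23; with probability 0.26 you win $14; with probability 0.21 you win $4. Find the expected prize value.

18.83

E[payout] = 32·0.24 + 23·0.29 + 14·0.26 + 4·0.21
 = 7.68 + 6.67 + 3.64 + 0.84
 = 18.83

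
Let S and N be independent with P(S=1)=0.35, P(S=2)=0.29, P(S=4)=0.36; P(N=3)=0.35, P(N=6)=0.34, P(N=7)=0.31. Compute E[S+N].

7.63

E[S+N] = Σ_s Σ_n (s+n) · P(S=s)P(N=n)
 = 4·0.1225 + 7·0.119 + 8·0.1085 + 5·0.1015 + 8·0.0986 + 9·0.0899 + 7·0.126 + 10·0.1224 + 11·0.1116
 = 0.49 + 0.833 + 0.868 + 0.5075 + 0.7888 + 0.8091 + 0.882 + 1.224 + 1.2276
 = 7.63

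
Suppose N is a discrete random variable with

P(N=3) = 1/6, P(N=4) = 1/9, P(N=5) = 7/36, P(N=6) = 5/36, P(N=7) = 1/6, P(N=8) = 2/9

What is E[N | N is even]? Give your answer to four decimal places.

P(N is even) = 1/9 + 5/36 + 2/9 = 17/36.
E[N | N is even] = [4·1/9 + 6·5/36 + 8·2/9] / (17/36)
 = 55/18 / (17/36)
 = 110/17

6.4706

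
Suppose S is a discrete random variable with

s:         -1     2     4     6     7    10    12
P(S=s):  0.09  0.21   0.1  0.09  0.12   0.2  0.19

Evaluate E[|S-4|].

4.13

E[|S-4|] = Σ |s-4|·P(S=s)
 = 5·0.09 + 2·0.21 + 0·0.1 + 2·0.09 + 3·0.12 + 6·0.2 + 8·0.19
 = 0.45 + 0.42 + 0 + 0.18 + 0.36 + 1.2 + 1.52
 = 4.13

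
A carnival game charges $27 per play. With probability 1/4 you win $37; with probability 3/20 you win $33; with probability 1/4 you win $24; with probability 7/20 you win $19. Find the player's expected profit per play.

-0.15

E[payout] = 37·1/4 + 33·3/20 + 24·1/4 + 19·7/20
 = 37/4 + 99/20 + 6 + 133/20
 = 537/20
Net = 537/20 - 27 = -3/20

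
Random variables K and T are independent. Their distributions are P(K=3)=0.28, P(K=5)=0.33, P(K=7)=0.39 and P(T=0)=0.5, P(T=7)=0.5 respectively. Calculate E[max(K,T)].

E[max(K,T)] = Σ_k Σ_t max(k,t) · P(K=k)P(T=t)
 = 3·0.14 + 7·0.14 + 5·0.165 + 7·0.165 + 7·0.195 + 7·0.195
 = 0.42 + 0.98 + 0.825 + 1.155 + 1.365 + 1.365
 = 6.11

6.11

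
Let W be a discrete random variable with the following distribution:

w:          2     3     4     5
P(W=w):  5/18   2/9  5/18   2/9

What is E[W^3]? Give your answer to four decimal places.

53.7778

E[W^3] = Σ w^3·P(W=w)
 = 8·5/18 + 27·2/9 + 64·5/18 + 125·2/9
 = 20/9 + 6 + 160/9 + 250/9
 = 484/9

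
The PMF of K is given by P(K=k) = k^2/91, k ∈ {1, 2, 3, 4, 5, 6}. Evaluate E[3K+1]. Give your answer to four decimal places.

E[3K+1] = Σ (3k+1)·P(K=k)
 = 4·1/91 + 7·4/91 + 10·9/91 + 13·16/91 + 16·25/91 + 19·36/91
 = 4/91 + 4/13 + 90/91 + 16/7 + 400/91 + 684/91
 = 202/13

15.5385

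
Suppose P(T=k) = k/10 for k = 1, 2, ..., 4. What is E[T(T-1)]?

E[T(T-1)] = Σ t(t-1)·P(T=t)
 = 0·1/10 + 2·1/5 + 6·3/10 + 12·2/5
 = 0 + 2/5 + 9/5 + 24/5
 = 7

7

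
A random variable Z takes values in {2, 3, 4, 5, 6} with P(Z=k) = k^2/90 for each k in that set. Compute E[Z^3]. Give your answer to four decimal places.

135.5556

E[Z^3] = Σ z^3·P(Z=z)
 = 8·2/45 + 27·1/10 + 64·8/45 + 125·5/18 + 216·2/5
 = 16/45 + 27/10 + 512/45 + 625/18 + 432/5
 = 1220/9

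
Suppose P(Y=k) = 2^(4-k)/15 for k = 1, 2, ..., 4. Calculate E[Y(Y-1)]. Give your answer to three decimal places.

E[Y(Y-1)] = Σ y(y-1)·P(Y=y)
 = 0·8/15 + 2·4/15 + 6·2/15 + 12·1/15
 = 0 + 8/15 + 4/5 + 4/5
 = 32/15

2.133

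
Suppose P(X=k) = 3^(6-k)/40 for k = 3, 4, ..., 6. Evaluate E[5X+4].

21.25

E[5X+4] = Σ (5x+4)·P(X=x)
 = 19·27/40 + 24·9/40 + 29·3/40 + 34·1/40
 = 513/40 + 27/5 + 87/40 + 17/20
 = 85/4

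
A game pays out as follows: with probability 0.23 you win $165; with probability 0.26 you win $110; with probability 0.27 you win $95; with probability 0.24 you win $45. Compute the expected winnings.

103

E[payout] = 165·0.23 + 110·0.26 + 95·0.27 + 45·0.24
 = 37.95 + 28.6 + 25.65 + 10.8
 = 103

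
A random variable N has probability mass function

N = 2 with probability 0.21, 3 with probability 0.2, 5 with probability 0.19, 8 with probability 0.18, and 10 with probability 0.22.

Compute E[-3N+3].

E[-3N+3] = Σ (-3n+3)·P(N=n)
 = (-3)·0.21 + (-6)·0.2 + (-12)·0.19 + (-21)·0.18 + (-27)·0.22
 = (-0.63) + (-1.2) + (-2.28) + (-3.78) + (-5.94)
 = -13.83

-13.83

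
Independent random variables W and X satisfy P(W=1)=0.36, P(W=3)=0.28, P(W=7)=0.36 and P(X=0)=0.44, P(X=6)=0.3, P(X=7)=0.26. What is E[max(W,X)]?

5.3648

E[max(W,X)] = Σ_w Σ_x max(w,x) · P(W=w)P(X=x)
 = 1·0.1584 + 6·0.108 + 7·0.0936 + 3·0.1232 + 6·0.084 + 7·0.0728 + 7·0.1584 + 7·0.108 + 7·0.0936
 = 0.1584 + 0.648 + 0.6552 + 0.3696 + 0.504 + 0.5096 + 1.1088 + 0.756 + 0.6552
 = 5.3648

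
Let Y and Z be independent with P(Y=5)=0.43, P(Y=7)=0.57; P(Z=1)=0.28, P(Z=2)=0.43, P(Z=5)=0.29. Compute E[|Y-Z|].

3.55

E[|Y-Z|] = Σ_y Σ_z |y-z| · P(Y=y)P(Z=z)
 = 4·0.1204 + 3·0.1849 + 0·0.1247 + 6·0.1596 + 5·0.2451 + 2·0.1653
 = 0.4816 + 0.5547 + 0 + 0.9576 + 1.2255 + 0.3306
 = 3.55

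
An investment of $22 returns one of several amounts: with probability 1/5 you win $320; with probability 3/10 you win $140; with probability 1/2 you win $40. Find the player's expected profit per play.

104

E[payout] = 320·1/5 + 140·3/10 + 40·1/2
 = 64 + 42 + 20
 = 126
Net = 126 - 22 = 104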